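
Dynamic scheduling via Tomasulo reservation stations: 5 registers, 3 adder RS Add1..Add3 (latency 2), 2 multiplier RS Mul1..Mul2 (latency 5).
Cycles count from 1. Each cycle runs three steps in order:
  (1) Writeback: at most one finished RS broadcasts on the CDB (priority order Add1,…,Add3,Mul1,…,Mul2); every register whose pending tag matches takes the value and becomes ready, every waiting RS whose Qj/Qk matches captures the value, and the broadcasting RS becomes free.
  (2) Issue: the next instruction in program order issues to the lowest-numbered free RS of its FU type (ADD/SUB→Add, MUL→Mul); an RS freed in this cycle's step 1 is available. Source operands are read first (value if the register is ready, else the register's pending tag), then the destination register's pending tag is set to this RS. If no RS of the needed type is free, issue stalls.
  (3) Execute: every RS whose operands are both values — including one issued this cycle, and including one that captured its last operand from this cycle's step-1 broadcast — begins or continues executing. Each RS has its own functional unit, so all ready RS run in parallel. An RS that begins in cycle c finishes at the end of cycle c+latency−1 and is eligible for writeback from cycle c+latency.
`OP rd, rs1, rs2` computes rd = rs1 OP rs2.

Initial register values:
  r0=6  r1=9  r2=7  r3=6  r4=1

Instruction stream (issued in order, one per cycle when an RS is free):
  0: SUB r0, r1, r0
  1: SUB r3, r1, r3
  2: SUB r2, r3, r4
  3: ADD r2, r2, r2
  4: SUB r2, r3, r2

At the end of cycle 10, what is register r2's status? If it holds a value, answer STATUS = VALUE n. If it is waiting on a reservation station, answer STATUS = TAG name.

STATUS = VALUE -1

cycle 1: issue SUB r0<-Add1 // r0:Add1,r1:9,r2:7,r3:6,r4:1
cycle 2: issue SUB r3<-Add2 // r0:Add1,r1:9,r2:7,r3:Add2,r4:1
cycle 3: CDB Add1=3; issue SUB r2<-Add1 // r0:3,r1:9,r2:Add1,r3:Add2,r4:1
cycle 4: CDB Add2=3; issue ADD r2<-Add2 // r0:3,r1:9,r2:Add2,r3:3,r4:1
cycle 5: issue SUB r2<-Add3 // r0:3,r1:9,r2:Add3,r3:3,r4:1
cycle 6: CDB Add1=2 // r0:3,r1:9,r2:Add3,r3:3,r4:1
cycle 7: - // r0:3,r1:9,r2:Add3,r3:3,r4:1
cycle 8: CDB Add2=4 // r0:3,r1:9,r2:Add3,r3:3,r4:1
cycle 9: - // r0:3,r1:9,r2:Add3,r3:3,r4:1
cycle 10: CDB Add3=-1 // r0:3,r1:9,r2:-1,r3:3,r4:1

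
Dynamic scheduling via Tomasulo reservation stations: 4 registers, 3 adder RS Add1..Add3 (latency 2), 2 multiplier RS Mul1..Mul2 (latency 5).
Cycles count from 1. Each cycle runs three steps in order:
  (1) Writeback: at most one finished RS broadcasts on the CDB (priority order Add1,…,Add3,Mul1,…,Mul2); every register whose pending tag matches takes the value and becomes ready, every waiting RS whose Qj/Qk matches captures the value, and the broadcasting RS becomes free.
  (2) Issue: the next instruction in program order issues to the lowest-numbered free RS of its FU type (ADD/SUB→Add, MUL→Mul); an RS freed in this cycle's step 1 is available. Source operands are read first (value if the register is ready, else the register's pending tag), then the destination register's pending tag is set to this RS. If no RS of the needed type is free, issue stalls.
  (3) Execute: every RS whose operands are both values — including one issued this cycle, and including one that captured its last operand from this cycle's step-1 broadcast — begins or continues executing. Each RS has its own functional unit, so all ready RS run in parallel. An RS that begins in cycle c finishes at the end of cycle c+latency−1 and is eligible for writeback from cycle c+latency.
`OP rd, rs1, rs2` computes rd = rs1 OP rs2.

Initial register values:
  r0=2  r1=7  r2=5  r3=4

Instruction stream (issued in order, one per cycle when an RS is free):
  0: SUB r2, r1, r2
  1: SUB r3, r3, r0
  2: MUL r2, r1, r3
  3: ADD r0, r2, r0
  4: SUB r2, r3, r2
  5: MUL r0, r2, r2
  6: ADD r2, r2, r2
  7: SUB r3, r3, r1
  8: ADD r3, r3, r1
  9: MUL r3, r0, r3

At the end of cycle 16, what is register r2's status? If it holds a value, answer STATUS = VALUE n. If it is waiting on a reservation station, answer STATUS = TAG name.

cycle 1: issue SUB r2<-Add1 // r0:2,r1:7,r2:Add1,r3:4
cycle 2: issue SUB r3<-Add2 // r0:2,r1:7,r2:Add1,r3:Add2
cycle 3: CDB Add1=2; issue MUL r2<-Mul1 // r0:2,r1:7,r2:Mul1,r3:Add2
cycle 4: CDB Add2=2; issue ADD r0<-Add1 // r0:Add1,r1:7,r2:Mul1,r3:2
cycle 5: issue SUB r2<-Add2 // r0:Add1,r1:7,r2:Add2,r3:2
cycle 6: issue MUL r0<-Mul2 // r0:Mul2,r1:7,r2:Add2,r3:2
cycle 7: issue ADD r2<-Add3 // r0:Mul2,r1:7,r2:Add3,r3:2
cycle 8: stall // r0:Mul2,r1:7,r2:Add3,r3:2
cycle 9: CDB Mul1=14; stall // r0:Mul2,r1:7,r2:Add3,r3:2
cycle 10: stall // r0:Mul2,r1:7,r2:Add3,r3:2
cycle 11: CDB Add1=16; issue SUB r3<-Add1 // r0:Mul2,r1:7,r2:Add3,r3:Add1
cycle 12: CDB Add2=-12; issue ADD r3<-Add2 // r0:Mul2,r1:7,r2:Add3,r3:Add2
cycle 13: CDB Add1=-5; issue MUL r3<-Mul1 // r0:Mul2,r1:7,r2:Add3,r3:Mul1
cycle 14: CDB Add3=-24 // r0:Mul2,r1:7,r2:-24,r3:Mul1
cycle 15: CDB Add2=2 // r0:Mul2,r1:7,r2:-24,r3:Mul1
cycle 16: - // r0:Mul2,r1:7,r2:-24,r3:Mul1

STATUS = VALUE -24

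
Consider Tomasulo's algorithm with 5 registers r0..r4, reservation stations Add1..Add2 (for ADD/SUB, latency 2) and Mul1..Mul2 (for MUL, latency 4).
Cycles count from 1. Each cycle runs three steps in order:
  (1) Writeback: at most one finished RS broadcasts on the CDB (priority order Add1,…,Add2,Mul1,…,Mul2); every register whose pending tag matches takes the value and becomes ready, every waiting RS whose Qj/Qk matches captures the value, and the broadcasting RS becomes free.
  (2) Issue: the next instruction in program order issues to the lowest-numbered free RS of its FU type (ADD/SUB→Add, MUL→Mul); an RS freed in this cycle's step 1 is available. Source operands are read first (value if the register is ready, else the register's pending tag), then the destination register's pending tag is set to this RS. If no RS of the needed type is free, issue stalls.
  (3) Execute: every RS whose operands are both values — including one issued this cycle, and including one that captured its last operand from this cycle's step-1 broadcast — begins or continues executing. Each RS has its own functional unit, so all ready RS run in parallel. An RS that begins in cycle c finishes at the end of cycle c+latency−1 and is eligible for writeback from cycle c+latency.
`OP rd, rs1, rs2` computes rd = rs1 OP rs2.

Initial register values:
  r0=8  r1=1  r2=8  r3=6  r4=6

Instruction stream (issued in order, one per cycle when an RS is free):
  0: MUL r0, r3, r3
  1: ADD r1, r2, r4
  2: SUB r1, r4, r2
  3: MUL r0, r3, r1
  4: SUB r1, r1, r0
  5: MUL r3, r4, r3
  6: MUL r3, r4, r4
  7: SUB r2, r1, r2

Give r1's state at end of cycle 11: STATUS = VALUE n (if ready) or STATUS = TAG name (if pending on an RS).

STATUS = VALUE 10

  c1: issue MUL r0<-Mul1  regs: r0:Mul1,r1:1,r2:8,r3:6,r4:6
  c2: issue ADD r1<-Add1  regs: r0:Mul1,r1:Add1,r2:8,r3:6,r4:6
  c3: issue SUB r1<-Add2  regs: r0:Mul1,r1:Add2,r2:8,r3:6,r4:6
  c4: CDB Add1=14; issue MUL r0<-Mul2  regs: r0:Mul2,r1:Add2,r2:8,r3:6,r4:6
  c5: CDB Add2=-2; issue SUB r1<-Add1  regs: r0:Mul2,r1:Add1,r2:8,r3:6,r4:6
  c6: CDB Mul1=36; issue MUL r3<-Mul1  regs: r0:Mul2,r1:Add1,r2:8,r3:Mul1,r4:6
  c7: stall  regs: r0:Mul2,r1:Add1,r2:8,r3:Mul1,r4:6
  c8: stall  regs: r0:Mul2,r1:Add1,r2:8,r3:Mul1,r4:6
  c9: CDB Mul2=-12; issue MUL r3<-Mul2  regs: r0:-12,r1:Add1,r2:8,r3:Mul2,r4:6
  c10: CDB Mul1=36; issue SUB r2<-Add2  regs: r0:-12,r1:Add1,r2:Add2,r3:Mul2,r4:6
  c11: CDB Add1=10  regs: r0:-12,r1:10,r2:Add2,r3:Mul2,r4:6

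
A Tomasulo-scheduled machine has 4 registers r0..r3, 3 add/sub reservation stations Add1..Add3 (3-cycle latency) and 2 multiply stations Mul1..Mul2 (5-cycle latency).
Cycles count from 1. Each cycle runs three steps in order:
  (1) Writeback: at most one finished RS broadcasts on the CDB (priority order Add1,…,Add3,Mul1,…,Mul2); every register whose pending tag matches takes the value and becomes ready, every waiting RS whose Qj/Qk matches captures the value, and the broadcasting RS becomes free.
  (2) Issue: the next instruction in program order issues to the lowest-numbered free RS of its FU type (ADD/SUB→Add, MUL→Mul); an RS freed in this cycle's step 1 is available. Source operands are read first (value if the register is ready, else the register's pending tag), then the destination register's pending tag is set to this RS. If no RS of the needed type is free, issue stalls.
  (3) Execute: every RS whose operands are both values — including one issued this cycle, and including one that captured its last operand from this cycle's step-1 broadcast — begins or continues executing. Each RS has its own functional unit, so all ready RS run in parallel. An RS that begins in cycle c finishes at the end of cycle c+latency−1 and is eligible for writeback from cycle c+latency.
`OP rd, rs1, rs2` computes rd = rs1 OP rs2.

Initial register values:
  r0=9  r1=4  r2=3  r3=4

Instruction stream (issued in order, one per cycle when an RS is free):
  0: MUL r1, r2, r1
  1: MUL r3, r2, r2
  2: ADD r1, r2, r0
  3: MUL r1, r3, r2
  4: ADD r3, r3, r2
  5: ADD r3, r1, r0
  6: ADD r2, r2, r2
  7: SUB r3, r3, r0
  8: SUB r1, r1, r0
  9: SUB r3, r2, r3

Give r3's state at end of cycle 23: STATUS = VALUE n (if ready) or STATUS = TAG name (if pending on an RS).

STATUS = VALUE -21

  c1: issue MUL r1<-Mul1  regs: r0:9,r1:Mul1,r2:3,r3:4
  c2: issue MUL r3<-Mul2  regs: r0:9,r1:Mul1,r2:3,r3:Mul2
  c3: issue ADD r1<-Add1  regs: r0:9,r1:Add1,r2:3,r3:Mul2
  c4: stall  regs: r0:9,r1:Add1,r2:3,r3:Mul2
  c5: stall  regs: r0:9,r1:Add1,r2:3,r3:Mul2
  c6: CDB Add1=12; stall  regs: r0:9,r1:12,r2:3,r3:Mul2
  c7: CDB Mul1=12; issue MUL r1<-Mul1  regs: r0:9,r1:Mul1,r2:3,r3:Mul2
  c8: CDB Mul2=9; issue ADD r3<-Add1  regs: r0:9,r1:Mul1,r2:3,r3:Add1
  c9: issue ADD r3<-Add2  regs: r0:9,r1:Mul1,r2:3,r3:Add2
  c10: issue ADD r2<-Add3  regs: r0:9,r1:Mul1,r2:Add3,r3:Add2
  c11: CDB Add1=12; issue SUB r3<-Add1  regs: r0:9,r1:Mul1,r2:Add3,r3:Add1
  c12: stall  regs: r0:9,r1:Mul1,r2:Add3,r3:Add1
  c13: CDB Add3=6; issue SUB r1<-Add3  regs: r0:9,r1:Add3,r2:6,r3:Add1
  c14: CDB Mul1=27; stall  regs: r0:9,r1:Add3,r2:6,r3:Add1
  c15: stall  regs: r0:9,r1:Add3,r2:6,r3:Add1
  c16: stall  regs: r0:9,r1:Add3,r2:6,r3:Add1
  c17: CDB Add2=36; issue SUB r3<-Add2  regs: r0:9,r1:Add3,r2:6,r3:Add2
  c18: CDB Add3=18  regs: r0:9,r1:18,r2:6,r3:Add2
  c19: -  regs: r0:9,r1:18,r2:6,r3:Add2
  c20: CDB Add1=27  regs: r0:9,r1:18,r2:6,r3:Add2
  c21: -  regs: r0:9,r1:18,r2:6,r3:Add2
  c22: -  regs: r0:9,r1:18,r2:6,r3:Add2
  c23: CDB Add2=-21  regs: r0:9,r1:18,r2:6,r3:-21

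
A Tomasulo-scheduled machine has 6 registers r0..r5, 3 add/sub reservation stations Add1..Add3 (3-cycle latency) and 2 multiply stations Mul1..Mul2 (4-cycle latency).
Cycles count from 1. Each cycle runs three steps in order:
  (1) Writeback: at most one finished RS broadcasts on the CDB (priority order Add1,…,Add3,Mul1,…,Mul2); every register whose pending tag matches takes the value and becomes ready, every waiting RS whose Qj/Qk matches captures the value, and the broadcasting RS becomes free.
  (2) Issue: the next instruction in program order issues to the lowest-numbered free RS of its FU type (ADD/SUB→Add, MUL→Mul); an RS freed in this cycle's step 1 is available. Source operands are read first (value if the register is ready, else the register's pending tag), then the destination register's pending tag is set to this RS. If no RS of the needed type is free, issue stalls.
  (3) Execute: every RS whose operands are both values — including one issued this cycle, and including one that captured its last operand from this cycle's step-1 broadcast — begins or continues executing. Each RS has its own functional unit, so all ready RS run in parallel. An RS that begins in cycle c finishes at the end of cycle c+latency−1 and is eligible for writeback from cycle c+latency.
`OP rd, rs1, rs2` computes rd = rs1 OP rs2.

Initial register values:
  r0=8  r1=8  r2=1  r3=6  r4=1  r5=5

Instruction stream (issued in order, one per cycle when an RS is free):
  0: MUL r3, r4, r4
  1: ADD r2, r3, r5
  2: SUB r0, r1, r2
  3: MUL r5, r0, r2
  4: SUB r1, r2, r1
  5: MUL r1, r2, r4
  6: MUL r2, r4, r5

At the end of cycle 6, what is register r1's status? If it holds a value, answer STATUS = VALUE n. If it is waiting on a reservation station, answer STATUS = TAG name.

  c1: issue MUL r3<-Mul1  regs: r0:8,r1:8,r2:1,r3:Mul1,r4:1,r5:5
  c2: issue ADD r2<-Add1  regs: r0:8,r1:8,r2:Add1,r3:Mul1,r4:1,r5:5
  c3: issue SUB r0<-Add2  regs: r0:Add2,r1:8,r2:Add1,r3:Mul1,r4:1,r5:5
  c4: issue MUL r5<-Mul2  regs: r0:Add2,r1:8,r2:Add1,r3:Mul1,r4:1,r5:Mul2
  c5: CDB Mul1=1; issue SUB r1<-Add3  regs: r0:Add2,r1:Add3,r2:Add1,r3:1,r4:1,r5:Mul2
  c6: issue MUL r1<-Mul1  regs: r0:Add2,r1:Mul1,r2:Add1,r3:1,r4:1,r5:Mul2

STATUS = TAG Mul1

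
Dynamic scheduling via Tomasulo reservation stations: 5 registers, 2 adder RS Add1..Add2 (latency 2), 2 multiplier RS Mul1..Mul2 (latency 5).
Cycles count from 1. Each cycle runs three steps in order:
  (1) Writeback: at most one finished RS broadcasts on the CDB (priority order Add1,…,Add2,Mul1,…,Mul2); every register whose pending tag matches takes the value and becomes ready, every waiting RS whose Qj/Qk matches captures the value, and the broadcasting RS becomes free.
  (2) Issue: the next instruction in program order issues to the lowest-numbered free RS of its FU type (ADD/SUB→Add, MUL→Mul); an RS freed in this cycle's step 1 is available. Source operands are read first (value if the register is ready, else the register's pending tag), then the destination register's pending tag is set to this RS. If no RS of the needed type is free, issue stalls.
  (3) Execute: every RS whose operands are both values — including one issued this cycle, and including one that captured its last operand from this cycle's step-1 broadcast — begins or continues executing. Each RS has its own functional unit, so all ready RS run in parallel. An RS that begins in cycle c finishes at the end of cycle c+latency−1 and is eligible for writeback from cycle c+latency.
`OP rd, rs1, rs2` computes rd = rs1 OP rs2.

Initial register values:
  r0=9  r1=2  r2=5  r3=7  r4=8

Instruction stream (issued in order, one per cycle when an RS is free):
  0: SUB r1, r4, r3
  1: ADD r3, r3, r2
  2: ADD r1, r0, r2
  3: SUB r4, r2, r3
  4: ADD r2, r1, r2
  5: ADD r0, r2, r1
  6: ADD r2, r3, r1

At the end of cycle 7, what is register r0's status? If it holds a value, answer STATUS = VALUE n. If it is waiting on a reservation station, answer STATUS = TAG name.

STATUS = TAG Add2

  c1: issue SUB r1<-Add1  regs: r0:9,r1:Add1,r2:5,r3:7,r4:8
  c2: issue ADD r3<-Add2  regs: r0:9,r1:Add1,r2:5,r3:Add2,r4:8
  c3: CDB Add1=1; issue ADD r1<-Add1  regs: r0:9,r1:Add1,r2:5,r3:Add2,r4:8
  c4: CDB Add2=12; issue SUB r4<-Add2  regs: r0:9,r1:Add1,r2:5,r3:12,r4:Add2
  c5: CDB Add1=14; issue ADD r2<-Add1  regs: r0:9,r1:14,r2:Add1,r3:12,r4:Add2
  c6: CDB Add2=-7; issue ADD r0<-Add2  regs: r0:Add2,r1:14,r2:Add1,r3:12,r4:-7
  c7: CDB Add1=19; issue ADD r2<-Add1  regs: r0:Add2,r1:14,r2:Add1,r3:12,r4:-7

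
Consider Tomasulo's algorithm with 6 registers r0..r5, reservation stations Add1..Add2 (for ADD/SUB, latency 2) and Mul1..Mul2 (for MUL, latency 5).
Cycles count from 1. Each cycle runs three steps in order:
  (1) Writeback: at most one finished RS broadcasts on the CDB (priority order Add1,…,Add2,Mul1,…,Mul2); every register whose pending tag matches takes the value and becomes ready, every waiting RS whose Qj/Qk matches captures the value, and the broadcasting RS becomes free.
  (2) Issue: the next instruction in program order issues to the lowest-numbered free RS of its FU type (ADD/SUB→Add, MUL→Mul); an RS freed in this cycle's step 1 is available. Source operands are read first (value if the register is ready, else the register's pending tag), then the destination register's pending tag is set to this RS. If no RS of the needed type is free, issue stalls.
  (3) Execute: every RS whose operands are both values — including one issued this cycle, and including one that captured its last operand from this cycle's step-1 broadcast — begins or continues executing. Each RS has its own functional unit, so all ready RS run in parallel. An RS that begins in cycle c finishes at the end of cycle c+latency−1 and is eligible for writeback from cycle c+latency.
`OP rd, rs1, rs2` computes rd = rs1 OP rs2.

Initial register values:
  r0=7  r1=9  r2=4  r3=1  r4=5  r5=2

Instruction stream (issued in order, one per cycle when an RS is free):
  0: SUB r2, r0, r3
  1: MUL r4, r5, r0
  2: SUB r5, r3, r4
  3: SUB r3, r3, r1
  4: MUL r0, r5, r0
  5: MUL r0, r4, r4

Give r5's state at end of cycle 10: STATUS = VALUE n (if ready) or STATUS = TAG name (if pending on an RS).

  c1: issue SUB r2<-Add1  regs: r0:7,r1:9,r2:Add1,r3:1,r4:5,r5:2
  c2: issue MUL r4<-Mul1  regs: r0:7,r1:9,r2:Add1,r3:1,r4:Mul1,r5:2
  c3: CDB Add1=6; issue SUB r5<-Add1  regs: r0:7,r1:9,r2:6,r3:1,r4:Mul1,r5:Add1
  c4: issue SUB r3<-Add2  regs: r0:7,r1:9,r2:6,r3:Add2,r4:Mul1,r5:Add1
  c5: issue MUL r0<-Mul2  regs: r0:Mul2,r1:9,r2:6,r3:Add2,r4:Mul1,r5:Add1
  c6: CDB Add2=-8; stall  regs: r0:Mul2,r1:9,r2:6,r3:-8,r4:Mul1,r5:Add1
  c7: CDB Mul1=14; issue MUL r0<-Mul1  regs: r0:Mul1,r1:9,r2:6,r3:-8,r4:14,r5:Add1
  c8: -  regs: r0:Mul1,r1:9,r2:6,r3:-8,r4:14,r5:Add1
  c9: CDB Add1=-13  regs: r0:Mul1,r1:9,r2:6,r3:-8,r4:14,r5:-13
  c10: -  regs: r0:Mul1,r1:9,r2:6,r3:-8,r4:14,r5:-13

STATUS = VALUE -13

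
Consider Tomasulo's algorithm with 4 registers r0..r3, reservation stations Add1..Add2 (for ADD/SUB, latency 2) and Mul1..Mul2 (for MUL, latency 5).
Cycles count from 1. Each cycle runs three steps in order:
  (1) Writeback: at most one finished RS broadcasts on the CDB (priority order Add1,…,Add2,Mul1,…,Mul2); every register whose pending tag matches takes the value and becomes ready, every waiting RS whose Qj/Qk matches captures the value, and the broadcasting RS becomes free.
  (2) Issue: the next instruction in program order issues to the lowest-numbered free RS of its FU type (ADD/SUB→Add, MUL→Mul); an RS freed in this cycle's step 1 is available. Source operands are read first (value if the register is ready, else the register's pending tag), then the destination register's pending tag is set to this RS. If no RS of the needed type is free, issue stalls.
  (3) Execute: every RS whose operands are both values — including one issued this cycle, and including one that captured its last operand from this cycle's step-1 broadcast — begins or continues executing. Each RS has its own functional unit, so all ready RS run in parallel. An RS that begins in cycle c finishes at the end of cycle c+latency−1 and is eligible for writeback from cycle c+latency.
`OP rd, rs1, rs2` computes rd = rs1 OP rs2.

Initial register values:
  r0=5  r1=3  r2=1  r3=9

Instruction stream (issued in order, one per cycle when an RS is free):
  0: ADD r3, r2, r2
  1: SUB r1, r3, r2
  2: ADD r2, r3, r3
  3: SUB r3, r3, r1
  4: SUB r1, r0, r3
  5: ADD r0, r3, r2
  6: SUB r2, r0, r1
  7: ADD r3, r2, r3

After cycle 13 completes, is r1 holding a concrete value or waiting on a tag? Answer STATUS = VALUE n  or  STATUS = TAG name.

STATUS = VALUE 4

c1: issue ADD r3<-Add1 | r0:5,r1:3,r2:1,r3:Add1
c2: issue SUB r1<-Add2 | r0:5,r1:Add2,r2:1,r3:Add1
c3: CDB Add1=2; issue ADD r2<-Add1 | r0:5,r1:Add2,r2:Add1,r3:2
c4: stall | r0:5,r1:Add2,r2:Add1,r3:2
c5: CDB Add1=4; issue SUB r3<-Add1 | r0:5,r1:Add2,r2:4,r3:Add1
c6: CDB Add2=1; issue SUB r1<-Add2 | r0:5,r1:Add2,r2:4,r3:Add1
c7: stall | r0:5,r1:Add2,r2:4,r3:Add1
c8: CDB Add1=1; issue ADD r0<-Add1 | r0:Add1,r1:Add2,r2:4,r3:1
c9: stall | r0:Add1,r1:Add2,r2:4,r3:1
c10: CDB Add1=5; issue SUB r2<-Add1 | r0:5,r1:Add2,r2:Add1,r3:1
c11: CDB Add2=4; issue ADD r3<-Add2 | r0:5,r1:4,r2:Add1,r3:Add2
c12: - | r0:5,r1:4,r2:Add1,r3:Add2
c13: CDB Add1=1 | r0:5,r1:4,r2:1,r3:Add2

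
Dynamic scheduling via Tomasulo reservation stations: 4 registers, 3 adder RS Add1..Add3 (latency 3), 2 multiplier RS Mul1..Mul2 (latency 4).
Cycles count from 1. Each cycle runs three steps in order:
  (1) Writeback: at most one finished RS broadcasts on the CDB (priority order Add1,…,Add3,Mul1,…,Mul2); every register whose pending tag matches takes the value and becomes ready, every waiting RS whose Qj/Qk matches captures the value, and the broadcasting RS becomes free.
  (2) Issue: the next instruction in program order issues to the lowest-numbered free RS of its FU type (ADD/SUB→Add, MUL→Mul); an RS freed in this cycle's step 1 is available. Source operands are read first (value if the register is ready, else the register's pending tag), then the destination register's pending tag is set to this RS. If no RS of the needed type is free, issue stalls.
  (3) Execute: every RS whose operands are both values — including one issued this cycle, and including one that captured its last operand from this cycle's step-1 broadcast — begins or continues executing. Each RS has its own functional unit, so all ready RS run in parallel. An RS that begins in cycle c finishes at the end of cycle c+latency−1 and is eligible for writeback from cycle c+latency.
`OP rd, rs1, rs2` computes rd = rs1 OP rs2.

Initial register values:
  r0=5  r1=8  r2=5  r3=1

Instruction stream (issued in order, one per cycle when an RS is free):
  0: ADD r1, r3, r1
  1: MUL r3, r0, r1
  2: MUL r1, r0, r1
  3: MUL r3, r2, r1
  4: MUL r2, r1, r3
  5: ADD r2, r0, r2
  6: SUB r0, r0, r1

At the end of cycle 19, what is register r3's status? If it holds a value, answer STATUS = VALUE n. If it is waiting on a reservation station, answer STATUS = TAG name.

c1: issue ADD r1<-Add1 | r0:5,r1:Add1,r2:5,r3:1
c2: issue MUL r3<-Mul1 | r0:5,r1:Add1,r2:5,r3:Mul1
c3: issue MUL r1<-Mul2 | r0:5,r1:Mul2,r2:5,r3:Mul1
c4: CDB Add1=9; stall | r0:5,r1:Mul2,r2:5,r3:Mul1
c5: stall | r0:5,r1:Mul2,r2:5,r3:Mul1
c6: stall | r0:5,r1:Mul2,r2:5,r3:Mul1
c7: stall | r0:5,r1:Mul2,r2:5,r3:Mul1
c8: CDB Mul1=45; issue MUL r3<-Mul1 | r0:5,r1:Mul2,r2:5,r3:Mul1
c9: CDB Mul2=45; issue MUL r2<-Mul2 | r0:5,r1:45,r2:Mul2,r3:Mul1
c10: issue ADD r2<-Add1 | r0:5,r1:45,r2:Add1,r3:Mul1
c11: issue SUB r0<-Add2 | r0:Add2,r1:45,r2:Add1,r3:Mul1
c12: - | r0:Add2,r1:45,r2:Add1,r3:Mul1
c13: CDB Mul1=225 | r0:Add2,r1:45,r2:Add1,r3:225
c14: CDB Add2=-40 | r0:-40,r1:45,r2:Add1,r3:225
c15: - | r0:-40,r1:45,r2:Add1,r3:225
c16: - | r0:-40,r1:45,r2:Add1,r3:225
c17: CDB Mul2=10125 | r0:-40,r1:45,r2:Add1,r3:225
c18: - | r0:-40,r1:45,r2:Add1,r3:225
c19: - | r0:-40,r1:45,r2:Add1,r3:225

STATUS = VALUE 225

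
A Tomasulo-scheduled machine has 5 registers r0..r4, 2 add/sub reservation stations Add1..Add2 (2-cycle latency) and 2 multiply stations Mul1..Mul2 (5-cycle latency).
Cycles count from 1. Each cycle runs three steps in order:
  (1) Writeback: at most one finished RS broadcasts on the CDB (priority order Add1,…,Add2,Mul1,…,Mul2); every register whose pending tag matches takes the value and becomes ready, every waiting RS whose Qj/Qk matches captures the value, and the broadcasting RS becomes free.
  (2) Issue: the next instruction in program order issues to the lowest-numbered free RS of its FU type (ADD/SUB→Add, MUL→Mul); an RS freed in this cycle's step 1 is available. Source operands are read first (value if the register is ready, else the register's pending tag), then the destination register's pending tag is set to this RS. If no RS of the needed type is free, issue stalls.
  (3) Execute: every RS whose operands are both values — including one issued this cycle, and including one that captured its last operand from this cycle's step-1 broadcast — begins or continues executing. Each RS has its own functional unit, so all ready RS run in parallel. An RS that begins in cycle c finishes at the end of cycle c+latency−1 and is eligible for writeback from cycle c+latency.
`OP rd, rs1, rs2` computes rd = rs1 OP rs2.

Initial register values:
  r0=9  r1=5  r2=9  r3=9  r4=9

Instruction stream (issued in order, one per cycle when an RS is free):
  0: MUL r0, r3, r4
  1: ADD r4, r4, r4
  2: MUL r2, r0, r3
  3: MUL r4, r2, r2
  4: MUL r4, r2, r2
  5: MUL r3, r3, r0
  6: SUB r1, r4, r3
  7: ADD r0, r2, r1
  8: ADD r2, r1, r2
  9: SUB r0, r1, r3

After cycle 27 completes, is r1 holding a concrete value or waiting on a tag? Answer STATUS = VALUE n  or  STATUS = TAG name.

STATUS = VALUE 530712

cycle 1: issue MUL r0<-Mul1 // r0:Mul1,r1:5,r2:9,r3:9,r4:9
cycle 2: issue ADD r4<-Add1 // r0:Mul1,r1:5,r2:9,r3:9,r4:Add1
cycle 3: issue MUL r2<-Mul2 // r0:Mul1,r1:5,r2:Mul2,r3:9,r4:Add1
cycle 4: CDB Add1=18; stall // r0:Mul1,r1:5,r2:Mul2,r3:9,r4:18
cycle 5: stall // r0:Mul1,r1:5,r2:Mul2,r3:9,r4:18
cycle 6: CDB Mul1=81; issue MUL r4<-Mul1 // r0:81,r1:5,r2:Mul2,r3:9,r4:Mul1
cycle 7: stall // r0:81,r1:5,r2:Mul2,r3:9,r4:Mul1
cycle 8: stall // r0:81,r1:5,r2:Mul2,r3:9,r4:Mul1
cycle 9: stall // r0:81,r1:5,r2:Mul2,r3:9,r4:Mul1
cycle 10: stall // r0:81,r1:5,r2:Mul2,r3:9,r4:Mul1
cycle 11: CDB Mul2=729; issue MUL r4<-Mul2 // r0:81,r1:5,r2:729,r3:9,r4:Mul2
cycle 12: stall // r0:81,r1:5,r2:729,r3:9,r4:Mul2
cycle 13: stall // r0:81,r1:5,r2:729,r3:9,r4:Mul2
cycle 14: stall // r0:81,r1:5,r2:729,r3:9,r4:Mul2
cycle 15: stall // r0:81,r1:5,r2:729,r3:9,r4:Mul2
cycle 16: CDB Mul1=531441; issue MUL r3<-Mul1 // r0:81,r1:5,r2:729,r3:Mul1,r4:Mul2
cycle 17: CDB Mul2=531441; issue SUB r1<-Add1 // r0:81,r1:Add1,r2:729,r3:Mul1,r4:531441
cycle 18: issue ADD r0<-Add2 // r0:Add2,r1:Add1,r2:729,r3:Mul1,r4:531441
cycle 19: stall // r0:Add2,r1:Add1,r2:729,r3:Mul1,r4:531441
cycle 20: stall // r0:Add2,r1:Add1,r2:729,r3:Mul1,r4:531441
cycle 21: CDB Mul1=729; stall // r0:Add2,r1:Add1,r2:729,r3:729,r4:531441
cycle 22: stall // r0:Add2,r1:Add1,r2:729,r3:729,r4:531441
cycle 23: CDB Add1=530712; issue ADD r2<-Add1 // r0:Add2,r1:530712,r2:Add1,r3:729,r4:531441
cycle 24: stall // r0:Add2,r1:530712,r2:Add1,r3:729,r4:531441
cycle 25: CDB Add1=531441; issue SUB r0<-Add1 // r0:Add1,r1:530712,r2:531441,r3:729,r4:531441
cycle 26: CDB Add2=531441 // r0:Add1,r1:530712,r2:531441,r3:729,r4:531441
cycle 27: CDB Add1=529983 // r0:529983,r1:530712,r2:531441,r3:729,r4:531441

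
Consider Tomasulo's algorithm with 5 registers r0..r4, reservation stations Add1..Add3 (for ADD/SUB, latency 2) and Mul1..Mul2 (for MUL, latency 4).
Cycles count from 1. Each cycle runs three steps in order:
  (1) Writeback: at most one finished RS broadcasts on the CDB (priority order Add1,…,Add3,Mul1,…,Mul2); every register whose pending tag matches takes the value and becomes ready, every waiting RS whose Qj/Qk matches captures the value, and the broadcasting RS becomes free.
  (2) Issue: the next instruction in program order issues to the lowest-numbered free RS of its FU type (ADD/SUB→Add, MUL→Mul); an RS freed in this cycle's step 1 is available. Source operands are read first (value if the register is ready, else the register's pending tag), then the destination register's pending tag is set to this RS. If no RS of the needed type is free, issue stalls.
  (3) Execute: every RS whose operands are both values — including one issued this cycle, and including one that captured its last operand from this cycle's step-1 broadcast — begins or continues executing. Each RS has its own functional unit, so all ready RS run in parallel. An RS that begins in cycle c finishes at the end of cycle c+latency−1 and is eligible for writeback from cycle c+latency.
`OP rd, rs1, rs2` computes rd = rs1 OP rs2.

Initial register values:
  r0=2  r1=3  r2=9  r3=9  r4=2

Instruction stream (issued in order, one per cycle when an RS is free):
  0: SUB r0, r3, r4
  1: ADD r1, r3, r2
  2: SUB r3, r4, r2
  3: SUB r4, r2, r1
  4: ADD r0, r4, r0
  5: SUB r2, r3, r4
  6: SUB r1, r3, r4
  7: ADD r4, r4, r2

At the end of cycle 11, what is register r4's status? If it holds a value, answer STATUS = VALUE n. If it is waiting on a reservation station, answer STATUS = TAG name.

STATUS = VALUE -7

  c1: issue SUB r0<-Add1  regs: r0:Add1,r1:3,r2:9,r3:9,r4:2
  c2: issue ADD r1<-Add2  regs: r0:Add1,r1:Add2,r2:9,r3:9,r4:2
  c3: CDB Add1=7; issue SUB r3<-Add1  regs: r0:7,r1:Add2,r2:9,r3:Add1,r4:2
  c4: CDB Add2=18; issue SUB r4<-Add2  regs: r0:7,r1:18,r2:9,r3:Add1,r4:Add2
  c5: CDB Add1=-7; issue ADD r0<-Add1  regs: r0:Add1,r1:18,r2:9,r3:-7,r4:Add2
  c6: CDB Add2=-9; issue SUB r2<-Add2  regs: r0:Add1,r1:18,r2:Add2,r3:-7,r4:-9
  c7: issue SUB r1<-Add3  regs: r0:Add1,r1:Add3,r2:Add2,r3:-7,r4:-9
  c8: CDB Add1=-2; issue ADD r4<-Add1  regs: r0:-2,r1:Add3,r2:Add2,r3:-7,r4:Add1
  c9: CDB Add2=2  regs: r0:-2,r1:Add3,r2:2,r3:-7,r4:Add1
  c10: CDB Add3=2  regs: r0:-2,r1:2,r2:2,r3:-7,r4:Add1
  c11: CDB Add1=-7  regs: r0:-2,r1:2,r2:2,r3:-7,r4:-7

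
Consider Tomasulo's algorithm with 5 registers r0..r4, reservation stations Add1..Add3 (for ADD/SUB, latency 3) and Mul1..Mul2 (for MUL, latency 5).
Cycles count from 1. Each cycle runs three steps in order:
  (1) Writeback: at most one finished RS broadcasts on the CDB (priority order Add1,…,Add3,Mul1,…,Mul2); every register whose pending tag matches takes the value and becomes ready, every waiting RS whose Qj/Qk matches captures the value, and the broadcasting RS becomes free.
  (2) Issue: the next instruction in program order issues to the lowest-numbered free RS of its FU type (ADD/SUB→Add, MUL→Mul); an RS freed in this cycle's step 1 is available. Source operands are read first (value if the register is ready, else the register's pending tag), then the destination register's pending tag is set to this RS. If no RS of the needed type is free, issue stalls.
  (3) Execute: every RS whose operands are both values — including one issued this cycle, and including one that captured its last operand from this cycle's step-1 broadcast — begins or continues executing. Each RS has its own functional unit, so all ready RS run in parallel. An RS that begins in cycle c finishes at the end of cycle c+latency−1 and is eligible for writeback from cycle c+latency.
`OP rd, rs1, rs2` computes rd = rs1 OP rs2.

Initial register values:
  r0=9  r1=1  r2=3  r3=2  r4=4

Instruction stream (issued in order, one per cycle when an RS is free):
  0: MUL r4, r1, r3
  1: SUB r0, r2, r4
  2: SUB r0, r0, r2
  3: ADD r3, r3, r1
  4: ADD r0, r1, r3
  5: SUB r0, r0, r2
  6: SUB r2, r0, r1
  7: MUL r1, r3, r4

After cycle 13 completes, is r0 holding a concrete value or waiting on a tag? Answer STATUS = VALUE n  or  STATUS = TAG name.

STATUS = VALUE 1

cycle 1: issue MUL r4<-Mul1 // r0:9,r1:1,r2:3,r3:2,r4:Mul1
cycle 2: issue SUB r0<-Add1 // r0:Add1,r1:1,r2:3,r3:2,r4:Mul1
cycle 3: issue SUB r0<-Add2 // r0:Add2,r1:1,r2:3,r3:2,r4:Mul1
cycle 4: issue ADD r3<-Add3 // r0:Add2,r1:1,r2:3,r3:Add3,r4:Mul1
cycle 5: stall // r0:Add2,r1:1,r2:3,r3:Add3,r4:Mul1
cycle 6: CDB Mul1=2; stall // r0:Add2,r1:1,r2:3,r3:Add3,r4:2
cycle 7: CDB Add3=3; issue ADD r0<-Add3 // r0:Add3,r1:1,r2:3,r3:3,r4:2
cycle 8: stall // r0:Add3,r1:1,r2:3,r3:3,r4:2
cycle 9: CDB Add1=1; issue SUB r0<-Add1 // r0:Add1,r1:1,r2:3,r3:3,r4:2
cycle 10: CDB Add3=4; issue SUB r2<-Add3 // r0:Add1,r1:1,r2:Add3,r3:3,r4:2
cycle 11: issue MUL r1<-Mul1 // r0:Add1,r1:Mul1,r2:Add3,r3:3,r4:2
cycle 12: CDB Add2=-2 // r0:Add1,r1:Mul1,r2:Add3,r3:3,r4:2
cycle 13: CDB Add1=1 // r0:1,r1:Mul1,r2:Add3,r3:3,r4:2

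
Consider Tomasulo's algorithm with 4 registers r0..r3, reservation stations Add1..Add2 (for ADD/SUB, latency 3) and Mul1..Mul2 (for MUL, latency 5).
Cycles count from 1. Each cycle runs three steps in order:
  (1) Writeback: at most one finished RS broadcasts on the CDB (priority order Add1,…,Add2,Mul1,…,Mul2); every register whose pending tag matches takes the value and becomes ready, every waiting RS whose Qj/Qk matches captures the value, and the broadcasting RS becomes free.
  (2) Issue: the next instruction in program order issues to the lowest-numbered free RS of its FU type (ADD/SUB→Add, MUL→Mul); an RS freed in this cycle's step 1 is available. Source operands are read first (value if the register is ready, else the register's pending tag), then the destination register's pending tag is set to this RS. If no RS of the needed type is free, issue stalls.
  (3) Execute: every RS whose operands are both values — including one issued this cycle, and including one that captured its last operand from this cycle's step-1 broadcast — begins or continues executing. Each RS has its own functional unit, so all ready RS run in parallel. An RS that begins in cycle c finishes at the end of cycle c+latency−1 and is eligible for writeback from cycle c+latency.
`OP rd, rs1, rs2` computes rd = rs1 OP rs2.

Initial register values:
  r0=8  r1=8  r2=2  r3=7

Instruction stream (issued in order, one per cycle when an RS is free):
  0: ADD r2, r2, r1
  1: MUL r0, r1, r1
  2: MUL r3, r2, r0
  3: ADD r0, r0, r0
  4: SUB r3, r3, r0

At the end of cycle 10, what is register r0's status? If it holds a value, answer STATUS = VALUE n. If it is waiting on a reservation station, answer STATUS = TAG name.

STATUS = VALUE 128

cycle 1: issue ADD r2<-Add1 // r0:8,r1:8,r2:Add1,r3:7
cycle 2: issue MUL r0<-Mul1 // r0:Mul1,r1:8,r2:Add1,r3:7
cycle 3: issue MUL r3<-Mul2 // r0:Mul1,r1:8,r2:Add1,r3:Mul2
cycle 4: CDB Add1=10; issue ADD r0<-Add1 // r0:Add1,r1:8,r2:10,r3:Mul2
cycle 5: issue SUB r3<-Add2 // r0:Add1,r1:8,r2:10,r3:Add2
cycle 6: - // r0:Add1,r1:8,r2:10,r3:Add2
cycle 7: CDB Mul1=64 // r0:Add1,r1:8,r2:10,r3:Add2
cycle 8: - // r0:Add1,r1:8,r2:10,r3:Add2
cycle 9: - // r0:Add1,r1:8,r2:10,r3:Add2
cycle 10: CDB Add1=128 // r0:128,r1:8,r2:10,r3:Add2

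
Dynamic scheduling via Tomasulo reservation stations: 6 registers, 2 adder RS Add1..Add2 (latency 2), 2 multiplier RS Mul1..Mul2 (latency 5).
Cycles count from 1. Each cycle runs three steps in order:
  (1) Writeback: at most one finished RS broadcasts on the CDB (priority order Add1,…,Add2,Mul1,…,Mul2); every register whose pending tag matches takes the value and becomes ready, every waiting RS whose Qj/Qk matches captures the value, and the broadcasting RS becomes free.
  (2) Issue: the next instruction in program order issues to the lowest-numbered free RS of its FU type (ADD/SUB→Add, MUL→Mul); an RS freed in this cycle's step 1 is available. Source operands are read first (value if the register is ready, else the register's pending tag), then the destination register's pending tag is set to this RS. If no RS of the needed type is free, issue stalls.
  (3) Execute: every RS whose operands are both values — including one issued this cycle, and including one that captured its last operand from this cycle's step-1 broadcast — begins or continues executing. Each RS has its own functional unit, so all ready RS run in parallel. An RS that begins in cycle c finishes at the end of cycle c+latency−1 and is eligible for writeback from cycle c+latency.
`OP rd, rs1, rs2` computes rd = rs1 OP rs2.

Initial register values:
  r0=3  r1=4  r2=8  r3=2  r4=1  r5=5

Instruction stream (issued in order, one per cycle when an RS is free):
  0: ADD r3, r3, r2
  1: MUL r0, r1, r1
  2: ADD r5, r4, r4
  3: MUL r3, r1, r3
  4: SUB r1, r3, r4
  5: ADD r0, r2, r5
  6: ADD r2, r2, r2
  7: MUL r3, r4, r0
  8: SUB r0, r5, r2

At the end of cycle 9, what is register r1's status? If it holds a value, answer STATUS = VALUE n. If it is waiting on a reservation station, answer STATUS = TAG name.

c1: issue ADD r3<-Add1 | r0:3,r1:4,r2:8,r3:Add1,r4:1,r5:5
c2: issue MUL r0<-Mul1 | r0:Mul1,r1:4,r2:8,r3:Add1,r4:1,r5:5
c3: CDB Add1=10; issue ADD r5<-Add1 | r0:Mul1,r1:4,r2:8,r3:10,r4:1,r5:Add1
c4: issue MUL r3<-Mul2 | r0:Mul1,r1:4,r2:8,r3:Mul2,r4:1,r5:Add1
c5: CDB Add1=2; issue SUB r1<-Add1 | r0:Mul1,r1:Add1,r2:8,r3:Mul2,r4:1,r5:2
c6: issue ADD r0<-Add2 | r0:Add2,r1:Add1,r2:8,r3:Mul2,r4:1,r5:2
c7: CDB Mul1=16; stall | r0:Add2,r1:Add1,r2:8,r3:Mul2,r4:1,r5:2
c8: CDB Add2=10; issue ADD r2<-Add2 | r0:10,r1:Add1,r2:Add2,r3:Mul2,r4:1,r5:2
c9: CDB Mul2=40; issue MUL r3<-Mul1 | r0:10,r1:Add1,r2:Add2,r3:Mul1,r4:1,r5:2

STATUS = TAG Add1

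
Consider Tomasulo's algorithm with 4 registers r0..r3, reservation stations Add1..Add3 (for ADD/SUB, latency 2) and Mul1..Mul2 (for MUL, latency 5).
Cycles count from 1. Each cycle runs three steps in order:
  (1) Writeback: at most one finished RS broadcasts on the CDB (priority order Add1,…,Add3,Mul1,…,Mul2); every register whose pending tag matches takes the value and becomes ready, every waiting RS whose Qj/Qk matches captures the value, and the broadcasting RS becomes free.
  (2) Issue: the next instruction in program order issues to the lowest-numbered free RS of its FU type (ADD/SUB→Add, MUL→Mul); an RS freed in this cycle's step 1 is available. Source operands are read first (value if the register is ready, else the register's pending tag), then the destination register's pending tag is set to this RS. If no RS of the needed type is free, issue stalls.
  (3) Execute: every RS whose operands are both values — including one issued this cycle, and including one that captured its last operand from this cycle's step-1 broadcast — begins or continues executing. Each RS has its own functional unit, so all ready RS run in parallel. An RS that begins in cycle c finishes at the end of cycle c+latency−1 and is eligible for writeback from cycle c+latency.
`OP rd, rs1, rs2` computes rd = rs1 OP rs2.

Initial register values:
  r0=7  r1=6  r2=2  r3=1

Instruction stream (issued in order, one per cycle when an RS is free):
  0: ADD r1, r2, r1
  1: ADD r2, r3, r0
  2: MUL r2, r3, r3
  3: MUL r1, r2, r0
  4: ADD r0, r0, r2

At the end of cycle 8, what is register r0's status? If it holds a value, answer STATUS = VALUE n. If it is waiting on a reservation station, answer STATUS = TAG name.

STATUS = TAG Add1

cycle 1: issue ADD r1<-Add1 // r0:7,r1:Add1,r2:2,r3:1
cycle 2: issue ADD r2<-Add2 // r0:7,r1:Add1,r2:Add2,r3:1
cycle 3: CDB Add1=8; issue MUL r2<-Mul1 // r0:7,r1:8,r2:Mul1,r3:1
cycle 4: CDB Add2=8; issue MUL r1<-Mul2 // r0:7,r1:Mul2,r2:Mul1,r3:1
cycle 5: issue ADD r0<-Add1 // r0:Add1,r1:Mul2,r2:Mul1,r3:1
cycle 6: - // r0:Add1,r1:Mul2,r2:Mul1,r3:1
cycle 7: - // r0:Add1,r1:Mul2,r2:Mul1,r3:1
cycle 8: CDB Mul1=1 // r0:Add1,r1:Mul2,r2:1,r3:1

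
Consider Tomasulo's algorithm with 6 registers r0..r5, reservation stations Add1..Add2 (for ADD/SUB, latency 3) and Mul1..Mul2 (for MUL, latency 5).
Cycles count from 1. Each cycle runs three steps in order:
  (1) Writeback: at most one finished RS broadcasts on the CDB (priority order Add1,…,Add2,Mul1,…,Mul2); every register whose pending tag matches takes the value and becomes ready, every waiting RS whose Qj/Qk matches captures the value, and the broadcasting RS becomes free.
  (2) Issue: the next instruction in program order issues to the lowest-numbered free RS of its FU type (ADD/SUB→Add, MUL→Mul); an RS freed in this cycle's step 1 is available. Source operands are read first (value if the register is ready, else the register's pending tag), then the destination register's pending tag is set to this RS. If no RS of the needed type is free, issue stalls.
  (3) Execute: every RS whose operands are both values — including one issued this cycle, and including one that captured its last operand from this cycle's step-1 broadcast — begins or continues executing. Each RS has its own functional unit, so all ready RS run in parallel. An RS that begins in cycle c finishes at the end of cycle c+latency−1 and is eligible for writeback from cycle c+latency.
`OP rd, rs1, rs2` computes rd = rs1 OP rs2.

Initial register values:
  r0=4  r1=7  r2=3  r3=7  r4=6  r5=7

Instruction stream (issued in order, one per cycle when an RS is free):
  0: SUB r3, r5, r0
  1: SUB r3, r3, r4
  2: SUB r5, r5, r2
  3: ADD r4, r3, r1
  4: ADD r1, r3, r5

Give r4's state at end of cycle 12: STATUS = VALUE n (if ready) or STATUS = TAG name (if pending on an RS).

STATUS = VALUE 4

  c1: issue SUB r3<-Add1  regs: r0:4,r1:7,r2:3,r3:Add1,r4:6,r5:7
  c2: issue SUB r3<-Add2  regs: r0:4,r1:7,r2:3,r3:Add2,r4:6,r5:7
  c3: stall  regs: r0:4,r1:7,r2:3,r3:Add2,r4:6,r5:7
  c4: CDB Add1=3; issue SUB r5<-Add1  regs: r0:4,r1:7,r2:3,r3:Add2,r4:6,r5:Add1
  c5: stall  regs: r0:4,r1:7,r2:3,r3:Add2,r4:6,r5:Add1
  c6: stall  regs: r0:4,r1:7,r2:3,r3:Add2,r4:6,r5:Add1
  c7: CDB Add1=4; issue ADD r4<-Add1  regs: r0:4,r1:7,r2:3,r3:Add2,r4:Add1,r5:4
  c8: CDB Add2=-3; issue ADD r1<-Add2  regs: r0:4,r1:Add2,r2:3,r3:-3,r4:Add1,r5:4
  c9: -  regs: r0:4,r1:Add2,r2:3,r3:-3,r4:Add1,r5:4
  c10: -  regs: r0:4,r1:Add2,r2:3,r3:-3,r4:Add1,r5:4
  c11: CDB Add1=4  regs: r0:4,r1:Add2,r2:3,r3:-3,r4:4,r5:4
  c12: CDB Add2=1  regs: r0:4,r1:1,r2:3,r3:-3,r4:4,r5:4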